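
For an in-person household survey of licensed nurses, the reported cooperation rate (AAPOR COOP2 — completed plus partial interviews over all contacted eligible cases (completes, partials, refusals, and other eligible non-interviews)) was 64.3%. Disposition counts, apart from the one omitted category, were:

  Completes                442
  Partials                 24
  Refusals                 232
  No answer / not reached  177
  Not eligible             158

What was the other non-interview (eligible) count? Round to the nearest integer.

27

Numerator: 442 + 24 = 466
COOP2 = 466 / D = 0.643
D = 466 / 0.643 = 724.7
Remaining denominator categories sum to 698
other non-interview (eligible) = 724.7 − 698 ≈ 27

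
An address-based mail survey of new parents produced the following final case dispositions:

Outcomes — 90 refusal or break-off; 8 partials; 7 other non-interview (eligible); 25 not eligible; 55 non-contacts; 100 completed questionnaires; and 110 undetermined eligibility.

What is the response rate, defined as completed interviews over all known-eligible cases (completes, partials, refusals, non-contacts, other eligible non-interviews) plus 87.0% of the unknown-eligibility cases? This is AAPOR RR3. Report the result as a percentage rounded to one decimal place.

28.1%

Numerator = 100
Eligible (known) = 100 + 8 + 90 + 55 + 7 = 260
Estimated eligible among unknowns = 0.8700 × 110 = 95.70
Denominator = 260 + 95.70 = 355.70
RR3 = 100 / 355.70 = 0.2811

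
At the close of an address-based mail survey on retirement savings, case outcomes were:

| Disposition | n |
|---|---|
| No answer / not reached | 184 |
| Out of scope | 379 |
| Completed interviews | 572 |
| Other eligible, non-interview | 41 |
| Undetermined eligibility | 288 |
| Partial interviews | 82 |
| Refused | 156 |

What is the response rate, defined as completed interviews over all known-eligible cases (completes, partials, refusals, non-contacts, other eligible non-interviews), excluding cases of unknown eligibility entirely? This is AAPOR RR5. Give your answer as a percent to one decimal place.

Numerator = 572
Denominator = 572 + 82 + 156 + 184 + 41 = 1035
RR5 = 572 / 1035 = 0.5527

55.3%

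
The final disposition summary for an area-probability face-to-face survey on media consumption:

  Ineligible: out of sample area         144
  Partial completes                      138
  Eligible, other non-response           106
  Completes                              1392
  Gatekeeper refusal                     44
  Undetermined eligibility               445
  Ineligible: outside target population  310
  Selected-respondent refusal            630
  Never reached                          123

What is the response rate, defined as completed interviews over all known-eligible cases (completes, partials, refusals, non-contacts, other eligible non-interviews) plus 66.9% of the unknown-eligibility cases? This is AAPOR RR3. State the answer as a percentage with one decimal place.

51.0%

Refused = 44 + 630 = 674
Ineligible = 310 + 144 = 454
Numerator: 1392
Eligible (known): 1392 + 138 + 674 + 123 + 106 = 2433
e × U: 0.6690 × 445 = 297.71
Base: 2433 + 297.71 = 2730.71
RR3 = 1392 / 2730.71 = 0.5098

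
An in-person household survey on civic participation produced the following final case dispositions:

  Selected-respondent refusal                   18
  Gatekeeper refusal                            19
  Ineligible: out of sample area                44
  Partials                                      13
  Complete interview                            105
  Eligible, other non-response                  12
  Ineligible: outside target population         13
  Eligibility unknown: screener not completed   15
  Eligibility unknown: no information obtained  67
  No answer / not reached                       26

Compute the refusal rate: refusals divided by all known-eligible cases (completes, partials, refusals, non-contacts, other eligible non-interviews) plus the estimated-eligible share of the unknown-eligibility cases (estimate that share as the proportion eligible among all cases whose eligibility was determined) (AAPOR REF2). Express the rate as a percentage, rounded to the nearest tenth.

Refusal or break-off = 19 + 18 = 37
Unknown if eligible = 15 + 67 = 82
Not eligible = 13 + 44 = 57
Num = 37
Known eligible = 105 + 13 + 37 + 26 + 12 = 193
e = 193 / (193 + 57) = 193 / 250 = 0.7720
Eligible share of unknowns = 0.7720 × 82 = 63.30
Denom = 193 + 63.30 = 256.30
REF2 = 37 / 256.30 = 0.1444

14.4%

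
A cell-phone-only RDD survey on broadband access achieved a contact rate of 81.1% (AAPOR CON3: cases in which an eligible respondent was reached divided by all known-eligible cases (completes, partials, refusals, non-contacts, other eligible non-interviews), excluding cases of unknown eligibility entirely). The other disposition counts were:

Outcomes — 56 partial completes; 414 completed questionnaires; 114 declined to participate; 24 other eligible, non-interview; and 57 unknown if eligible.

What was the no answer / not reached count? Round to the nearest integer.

Top: 414 + 56 + 114 + 24 = 608
CON3 = 608 / D = 0.811
D = 608 / 0.811 = 749.7
Other denominator terms total 608
no answer / not reached = 749.7 − 608 ≈ 142

142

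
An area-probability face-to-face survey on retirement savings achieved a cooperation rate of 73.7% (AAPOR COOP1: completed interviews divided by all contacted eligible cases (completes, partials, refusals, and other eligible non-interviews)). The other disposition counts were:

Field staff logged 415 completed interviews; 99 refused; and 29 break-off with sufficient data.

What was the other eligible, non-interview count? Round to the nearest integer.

20

COOP1 = 415 / D = 0.737
D = 415 / 0.737 = 563.1
Remaining denominator categories sum to 543
other eligible, non-interview = 563.1 − 543 ≈ 20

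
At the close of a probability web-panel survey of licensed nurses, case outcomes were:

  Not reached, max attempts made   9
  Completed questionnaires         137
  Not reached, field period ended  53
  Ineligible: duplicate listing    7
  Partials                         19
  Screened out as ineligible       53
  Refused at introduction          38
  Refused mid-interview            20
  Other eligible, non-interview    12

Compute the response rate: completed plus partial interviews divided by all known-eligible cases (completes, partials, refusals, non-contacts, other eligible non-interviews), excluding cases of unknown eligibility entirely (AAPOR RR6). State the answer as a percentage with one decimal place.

Refusal or break-off = 38 + 20 = 58
No answer / not reached = 53 + 9 = 62
Ineligible = 53 + 7 = 60
Top: 137 + 19 = 156
Denom: 137 + 19 + 58 + 62 + 12 = 288
RR6 = 156 / 288 = 0.5417

54.2%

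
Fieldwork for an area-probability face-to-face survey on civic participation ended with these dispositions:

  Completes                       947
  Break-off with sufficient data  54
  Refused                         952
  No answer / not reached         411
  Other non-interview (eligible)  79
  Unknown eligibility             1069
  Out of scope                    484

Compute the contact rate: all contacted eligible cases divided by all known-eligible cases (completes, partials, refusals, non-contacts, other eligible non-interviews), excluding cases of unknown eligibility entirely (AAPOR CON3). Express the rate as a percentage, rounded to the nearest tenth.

83.2%

Top: 947 + 54 + 952 + 79 = 2032
Base: 947 + 54 + 952 + 411 + 79 = 2443
CON3 = 2032 / 2443 = 0.8318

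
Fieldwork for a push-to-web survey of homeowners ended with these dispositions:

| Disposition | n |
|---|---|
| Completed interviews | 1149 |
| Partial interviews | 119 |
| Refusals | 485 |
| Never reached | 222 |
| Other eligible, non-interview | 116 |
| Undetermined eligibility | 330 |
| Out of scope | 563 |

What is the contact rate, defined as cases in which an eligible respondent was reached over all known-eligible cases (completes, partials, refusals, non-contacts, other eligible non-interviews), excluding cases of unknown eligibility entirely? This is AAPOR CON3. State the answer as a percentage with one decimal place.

89.4%

Num = 1149 + 119 + 485 + 116 = 1869
Denom = 1149 + 119 + 485 + 222 + 116 = 2091
CON3 = 1869 / 2091 = 0.8938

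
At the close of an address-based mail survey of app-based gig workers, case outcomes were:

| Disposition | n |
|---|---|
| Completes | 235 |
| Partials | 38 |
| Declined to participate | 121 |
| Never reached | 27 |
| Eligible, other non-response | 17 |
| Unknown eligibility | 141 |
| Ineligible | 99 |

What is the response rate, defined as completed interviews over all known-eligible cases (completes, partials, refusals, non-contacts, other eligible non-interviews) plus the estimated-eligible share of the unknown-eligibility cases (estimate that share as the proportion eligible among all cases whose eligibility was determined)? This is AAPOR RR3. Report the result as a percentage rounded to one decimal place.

42.5%

Top: 235
Eligible (known): 235 + 38 + 121 + 27 + 17 = 438
e = 438 / (438 + 99) = 438 / 537 = 0.8156
Estimated eligible among unknowns: 0.8156 × 141 = 115.00
Denom: 438 + 115.00 = 553.00
RR3 = 235 / 553.00 = 0.4250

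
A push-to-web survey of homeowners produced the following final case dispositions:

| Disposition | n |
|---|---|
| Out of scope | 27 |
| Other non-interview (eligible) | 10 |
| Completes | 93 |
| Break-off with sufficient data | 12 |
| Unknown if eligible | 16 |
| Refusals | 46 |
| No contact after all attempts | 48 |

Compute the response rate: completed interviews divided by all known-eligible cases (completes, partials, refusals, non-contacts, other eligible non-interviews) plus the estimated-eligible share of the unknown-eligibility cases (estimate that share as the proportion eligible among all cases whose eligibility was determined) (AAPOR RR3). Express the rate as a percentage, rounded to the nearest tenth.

41.7%

Num: 93
Eligible (known): 93 + 12 + 46 + 48 + 10 = 209
e = 209 / (209 + 27) = 209 / 236 = 0.8856
Eligible share of unknowns: 0.8856 × 16 = 14.17
Denom: 209 + 14.17 = 223.17
RR3 = 93 / 223.17 = 0.4167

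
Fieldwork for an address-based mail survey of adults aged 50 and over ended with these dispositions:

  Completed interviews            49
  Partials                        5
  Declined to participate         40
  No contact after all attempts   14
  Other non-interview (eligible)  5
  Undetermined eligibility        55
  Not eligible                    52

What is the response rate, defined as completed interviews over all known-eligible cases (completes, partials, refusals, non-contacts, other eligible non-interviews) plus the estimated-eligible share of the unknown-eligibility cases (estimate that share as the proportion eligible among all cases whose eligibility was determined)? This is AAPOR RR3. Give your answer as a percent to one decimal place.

Num = 49
Determined eligible = 49 + 5 + 40 + 14 + 5 = 113
e = 113 / (113 + 52) = 113 / 165 = 0.6848
Eligible share of unknowns = 0.6848 × 55 = 37.66
Denominator = 113 + 37.66 = 150.66
RR3 = 49 / 150.66 = 0.3252

32.5%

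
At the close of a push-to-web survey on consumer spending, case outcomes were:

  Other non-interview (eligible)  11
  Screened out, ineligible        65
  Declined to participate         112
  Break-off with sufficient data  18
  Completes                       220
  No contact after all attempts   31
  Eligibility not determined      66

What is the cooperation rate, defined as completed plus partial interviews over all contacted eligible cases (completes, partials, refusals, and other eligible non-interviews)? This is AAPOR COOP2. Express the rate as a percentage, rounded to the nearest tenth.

65.9%

Top = 220 + 18 = 238
Base = 220 + 18 + 112 + 11 = 361
COOP2 = 238 / 361 = 0.6593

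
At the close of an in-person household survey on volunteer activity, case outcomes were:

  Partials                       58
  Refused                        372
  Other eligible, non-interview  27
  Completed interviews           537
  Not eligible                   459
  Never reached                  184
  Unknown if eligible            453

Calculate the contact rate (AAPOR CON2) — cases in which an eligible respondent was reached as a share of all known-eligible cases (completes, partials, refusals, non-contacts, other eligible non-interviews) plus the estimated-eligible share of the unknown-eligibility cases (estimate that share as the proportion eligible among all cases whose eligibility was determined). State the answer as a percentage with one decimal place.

66.1%

Numerator = 537 + 58 + 372 + 27 = 994
Eligible (known) = 537 + 58 + 372 + 184 + 27 = 1178
e = 1178 / (1178 + 459) = 1178 / 1637 = 0.7196
Estimated eligible among unknowns = 0.7196 × 453 = 325.98
Base = 1178 + 325.98 = 1503.98
CON2 = 994 / 1503.98 = 0.6609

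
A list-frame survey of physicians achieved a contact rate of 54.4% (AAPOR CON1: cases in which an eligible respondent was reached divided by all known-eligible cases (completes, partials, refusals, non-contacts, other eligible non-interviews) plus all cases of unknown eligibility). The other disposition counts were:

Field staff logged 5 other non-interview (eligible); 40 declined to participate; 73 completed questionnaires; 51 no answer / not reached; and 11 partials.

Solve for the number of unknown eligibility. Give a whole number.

Numerator: 73 + 11 + 40 + 5 = 129
CON1 = 129 / D = 0.544
D = 129 / 0.544 = 237.1
Rest of base = 180
unknown eligibility = 237.1 − 180 ≈ 57

57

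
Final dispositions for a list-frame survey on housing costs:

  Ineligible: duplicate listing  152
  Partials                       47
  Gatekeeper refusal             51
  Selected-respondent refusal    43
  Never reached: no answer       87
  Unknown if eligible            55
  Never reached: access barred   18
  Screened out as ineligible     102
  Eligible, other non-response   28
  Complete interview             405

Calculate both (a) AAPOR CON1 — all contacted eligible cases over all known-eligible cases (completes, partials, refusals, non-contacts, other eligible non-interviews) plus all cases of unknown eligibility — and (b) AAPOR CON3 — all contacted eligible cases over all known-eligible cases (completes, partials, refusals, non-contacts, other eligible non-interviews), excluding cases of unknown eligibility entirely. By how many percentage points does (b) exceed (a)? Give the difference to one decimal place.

6.3

Refusals = 51 + 43 = 94
No answer / not reached = 87 + 18 = 105
Ineligible = 102 + 152 = 254
Numerator: 405 + 47 + 94 + 28 = 574
Base: 405 + 47 + 94 + 105 + 28 + 55 = 734
CON1 = 574 / 734 = 0.7820
Base: 405 + 47 + 94 + 105 + 28 = 679
CON3 = 574 / 679 = 0.8454
Difference = 84.54 − 78.20 = 6.34 percentage points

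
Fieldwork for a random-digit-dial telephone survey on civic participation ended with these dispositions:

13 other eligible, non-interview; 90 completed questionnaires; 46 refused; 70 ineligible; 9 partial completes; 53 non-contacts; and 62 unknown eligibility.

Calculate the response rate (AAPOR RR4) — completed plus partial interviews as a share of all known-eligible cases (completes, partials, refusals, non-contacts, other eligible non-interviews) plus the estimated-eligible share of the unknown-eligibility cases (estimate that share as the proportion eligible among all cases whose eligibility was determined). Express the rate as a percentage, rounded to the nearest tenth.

Top = 90 + 9 = 99
Eligible (known) = 90 + 9 + 46 + 53 + 13 = 211
e = 211 / (211 + 70) = 211 / 281 = 0.7509
e × U = 0.7509 × 62 = 46.56
Denominator = 211 + 46.56 = 257.56
RR4 = 99 / 257.56 = 0.3844

38.4%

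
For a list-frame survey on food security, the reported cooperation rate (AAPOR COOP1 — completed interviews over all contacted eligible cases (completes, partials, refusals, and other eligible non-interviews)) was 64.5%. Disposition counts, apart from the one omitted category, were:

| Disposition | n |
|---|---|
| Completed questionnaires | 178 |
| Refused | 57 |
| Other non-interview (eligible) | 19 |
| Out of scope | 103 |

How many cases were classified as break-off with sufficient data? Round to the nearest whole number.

22

COOP1 = 178 / D = 0.645
D = 178 / 0.645 = 276.0
Other denominator terms total 254
break-off with sufficient data = 276.0 − 254 ≈ 22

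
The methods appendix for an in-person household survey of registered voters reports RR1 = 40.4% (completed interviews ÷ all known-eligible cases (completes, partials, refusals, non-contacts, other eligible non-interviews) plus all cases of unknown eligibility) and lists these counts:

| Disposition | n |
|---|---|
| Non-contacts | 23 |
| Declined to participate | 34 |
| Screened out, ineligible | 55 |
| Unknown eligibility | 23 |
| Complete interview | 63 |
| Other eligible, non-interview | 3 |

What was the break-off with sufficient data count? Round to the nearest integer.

RR1 = 63 / D = 0.404
D = 63 / 0.404 = 155.9
Rest of base = 146
break-off with sufficient data = 155.9 − 146 ≈ 10

10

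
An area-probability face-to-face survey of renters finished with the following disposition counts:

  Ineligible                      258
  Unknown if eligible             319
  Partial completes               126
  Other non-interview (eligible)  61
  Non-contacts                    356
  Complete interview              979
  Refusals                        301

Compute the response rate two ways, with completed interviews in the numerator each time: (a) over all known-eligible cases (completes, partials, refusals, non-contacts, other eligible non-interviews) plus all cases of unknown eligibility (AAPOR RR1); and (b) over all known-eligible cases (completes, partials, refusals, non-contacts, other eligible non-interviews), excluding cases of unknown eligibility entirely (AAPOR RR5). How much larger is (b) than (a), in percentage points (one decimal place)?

Top = 979
Denominator = 979 + 126 + 301 + 356 + 61 + 319 = 2142
RR1 = 979 / 2142 = 0.4570
Denominator = 979 + 126 + 301 + 356 + 61 = 1823
RR5 = 979 / 1823 = 0.5370
Difference = 53.70 − 45.70 = 8.00 percentage points

8.0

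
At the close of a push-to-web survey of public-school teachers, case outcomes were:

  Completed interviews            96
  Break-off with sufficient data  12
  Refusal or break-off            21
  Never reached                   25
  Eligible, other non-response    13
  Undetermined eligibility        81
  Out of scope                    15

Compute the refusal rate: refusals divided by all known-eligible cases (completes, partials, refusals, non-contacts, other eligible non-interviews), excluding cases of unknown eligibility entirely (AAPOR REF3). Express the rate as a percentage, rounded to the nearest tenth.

Num = 21
Denom = 96 + 12 + 21 + 25 + 13 = 167
REF3 = 21 / 167 = 0.1257

12.6%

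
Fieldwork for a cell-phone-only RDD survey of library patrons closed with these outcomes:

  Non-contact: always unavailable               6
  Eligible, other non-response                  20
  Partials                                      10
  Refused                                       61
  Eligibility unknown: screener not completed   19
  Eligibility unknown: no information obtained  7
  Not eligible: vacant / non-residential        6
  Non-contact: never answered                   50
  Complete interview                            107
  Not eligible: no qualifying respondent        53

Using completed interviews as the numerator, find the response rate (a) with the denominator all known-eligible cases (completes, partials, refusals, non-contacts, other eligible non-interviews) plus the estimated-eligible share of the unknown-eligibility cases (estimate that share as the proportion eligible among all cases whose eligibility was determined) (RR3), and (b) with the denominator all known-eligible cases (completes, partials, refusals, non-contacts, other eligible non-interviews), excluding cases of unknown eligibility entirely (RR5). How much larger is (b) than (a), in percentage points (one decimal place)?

3.2

Non-contacts = 50 + 6 = 56
Undetermined eligibility = 19 + 7 = 26
Ineligible = 53 + 6 = 59
Top = 107
Determined eligible = 107 + 10 + 61 + 56 + 20 = 254
e = 254 / (254 + 59) = 254 / 313 = 0.8115
Eligible share of unknowns = 0.8115 × 26 = 21.10
Denominator = 254 + 21.10 = 275.10
RR3 = 107 / 275.10 = 0.3889
Denominator = 107 + 10 + 61 + 56 + 20 = 254
RR5 = 107 / 254 = 0.4213
Difference = 42.13 − 38.89 = 3.24 percentage points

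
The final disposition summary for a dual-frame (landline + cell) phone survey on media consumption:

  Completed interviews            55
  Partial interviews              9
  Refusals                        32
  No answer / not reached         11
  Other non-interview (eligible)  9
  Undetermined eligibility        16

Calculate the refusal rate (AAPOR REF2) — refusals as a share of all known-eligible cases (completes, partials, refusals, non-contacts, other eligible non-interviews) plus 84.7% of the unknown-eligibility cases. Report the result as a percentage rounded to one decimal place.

Numerator = 32
Known eligible = 55 + 9 + 32 + 11 + 9 = 116
Eligible share of unknowns = 0.8470 × 16 = 13.55
Denominator = 116 + 13.55 = 129.55
REF2 = 32 / 129.55 = 0.2470

24.7%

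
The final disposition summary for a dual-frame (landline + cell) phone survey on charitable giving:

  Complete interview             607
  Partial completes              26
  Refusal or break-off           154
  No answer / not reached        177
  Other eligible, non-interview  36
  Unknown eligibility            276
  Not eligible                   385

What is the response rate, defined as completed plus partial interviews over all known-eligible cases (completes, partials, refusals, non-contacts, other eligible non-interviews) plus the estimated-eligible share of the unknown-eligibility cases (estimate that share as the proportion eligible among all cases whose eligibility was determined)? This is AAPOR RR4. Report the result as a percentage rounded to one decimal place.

52.8%

Numerator → 607 + 26 = 633
Determined eligible → 607 + 26 + 154 + 177 + 36 = 1000
e = 1000 / (1000 + 385) = 1000 / 1385 = 0.7220
e × U → 0.7220 × 276 = 199.27
Denom → 1000 + 199.27 = 1199.27
RR4 = 633 / 1199.27 = 0.5278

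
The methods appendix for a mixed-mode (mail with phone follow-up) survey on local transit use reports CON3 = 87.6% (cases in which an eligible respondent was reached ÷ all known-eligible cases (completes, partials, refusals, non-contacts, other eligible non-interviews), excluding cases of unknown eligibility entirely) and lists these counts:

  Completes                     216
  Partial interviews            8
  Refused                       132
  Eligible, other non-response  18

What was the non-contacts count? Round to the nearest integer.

53

Num: 216 + 8 + 132 + 18 = 374
CON3 = 374 / D = 0.876
D = 374 / 0.876 = 426.9
Other denominator terms total 374
non-contacts = 426.9 − 374 ≈ 53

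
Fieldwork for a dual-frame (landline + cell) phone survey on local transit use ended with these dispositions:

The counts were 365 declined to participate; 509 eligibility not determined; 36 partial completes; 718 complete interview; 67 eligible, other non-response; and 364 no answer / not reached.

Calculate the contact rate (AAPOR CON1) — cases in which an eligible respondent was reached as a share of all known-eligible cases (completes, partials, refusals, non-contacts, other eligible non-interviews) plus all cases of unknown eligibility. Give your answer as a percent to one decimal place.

57.6%

Top: 718 + 36 + 365 + 67 = 1186
Base: 718 + 36 + 365 + 364 + 67 + 509 = 2059
CON1 = 1186 / 2059 = 0.5760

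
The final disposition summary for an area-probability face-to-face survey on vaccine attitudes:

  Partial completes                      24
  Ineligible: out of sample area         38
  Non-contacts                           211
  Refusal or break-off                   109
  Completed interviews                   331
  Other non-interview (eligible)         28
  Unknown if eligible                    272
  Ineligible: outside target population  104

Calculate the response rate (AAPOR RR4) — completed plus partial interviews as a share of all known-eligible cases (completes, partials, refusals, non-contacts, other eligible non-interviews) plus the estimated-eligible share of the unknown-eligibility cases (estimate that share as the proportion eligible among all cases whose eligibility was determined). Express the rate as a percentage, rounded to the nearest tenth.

Screened out, ineligible = 104 + 38 = 142
Num: 331 + 24 = 355
Eligible (known): 331 + 24 + 109 + 211 + 28 = 703
e = 703 / (703 + 142) = 703 / 845 = 0.8320
Estimated eligible among unknowns: 0.8320 × 272 = 226.30
Denominator: 703 + 226.30 = 929.30
RR4 = 355 / 929.30 = 0.3820

38.2%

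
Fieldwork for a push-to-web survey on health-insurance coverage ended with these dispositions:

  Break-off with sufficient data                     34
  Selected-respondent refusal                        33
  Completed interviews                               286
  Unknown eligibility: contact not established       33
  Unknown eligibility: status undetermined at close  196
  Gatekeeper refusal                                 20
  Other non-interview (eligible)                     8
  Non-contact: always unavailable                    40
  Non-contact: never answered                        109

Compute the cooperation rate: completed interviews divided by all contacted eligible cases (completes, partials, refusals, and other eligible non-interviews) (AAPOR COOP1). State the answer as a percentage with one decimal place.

75.1%

Refusals = 20 + 33 = 53
No contact after all attempts = 109 + 40 = 149
Eligibility not determined = 33 + 196 = 229
Num → 286
Base → 286 + 34 + 53 + 8 = 381
COOP1 = 286 / 381 = 0.7507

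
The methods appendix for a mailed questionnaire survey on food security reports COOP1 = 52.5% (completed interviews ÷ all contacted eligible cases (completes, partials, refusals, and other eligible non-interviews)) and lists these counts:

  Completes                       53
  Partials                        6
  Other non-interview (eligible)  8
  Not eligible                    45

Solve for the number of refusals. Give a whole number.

COOP1 = 53 / D = 0.525
D = 53 / 0.525 = 101.0
Remaining denominator categories sum to 67
refusals = 101.0 − 67 ≈ 34

34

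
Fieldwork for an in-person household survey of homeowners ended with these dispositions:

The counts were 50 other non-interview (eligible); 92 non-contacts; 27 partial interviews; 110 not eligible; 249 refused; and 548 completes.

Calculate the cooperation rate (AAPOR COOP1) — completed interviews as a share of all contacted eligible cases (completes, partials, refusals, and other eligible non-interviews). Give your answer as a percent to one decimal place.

62.7%

Num: 548
Denominator: 548 + 27 + 249 + 50 = 874
COOP1 = 548 / 874 = 0.6270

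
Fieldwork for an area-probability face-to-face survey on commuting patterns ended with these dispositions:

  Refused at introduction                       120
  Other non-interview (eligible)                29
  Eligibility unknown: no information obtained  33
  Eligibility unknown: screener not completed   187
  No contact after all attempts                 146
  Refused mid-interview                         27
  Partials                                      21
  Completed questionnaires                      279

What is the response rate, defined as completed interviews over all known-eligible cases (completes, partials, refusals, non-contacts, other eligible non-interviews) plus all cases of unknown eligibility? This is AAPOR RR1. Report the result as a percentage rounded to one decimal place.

33.1%

Refused = 120 + 27 = 147
Unknown if eligible = 187 + 33 = 220
Num = 279
Denominator = 279 + 21 + 147 + 146 + 29 + 220 = 842
RR1 = 279 / 842 = 0.3314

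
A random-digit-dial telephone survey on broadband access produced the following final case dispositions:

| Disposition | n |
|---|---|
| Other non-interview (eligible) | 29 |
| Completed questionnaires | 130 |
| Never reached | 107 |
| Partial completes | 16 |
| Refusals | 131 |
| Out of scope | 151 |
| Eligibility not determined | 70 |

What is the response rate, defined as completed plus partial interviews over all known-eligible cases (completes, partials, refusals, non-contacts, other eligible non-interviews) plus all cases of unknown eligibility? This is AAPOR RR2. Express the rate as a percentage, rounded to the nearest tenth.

30.2%

Num = 130 + 16 = 146
Base = 130 + 16 + 131 + 107 + 29 + 70 = 483
RR2 = 146 / 483 = 0.3023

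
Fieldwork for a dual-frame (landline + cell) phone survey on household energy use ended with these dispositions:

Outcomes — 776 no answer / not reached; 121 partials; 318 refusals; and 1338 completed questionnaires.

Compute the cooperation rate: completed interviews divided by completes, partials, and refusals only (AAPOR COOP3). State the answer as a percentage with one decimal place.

Top → 1338
Denom → 1338 + 121 + 318 = 1777
COOP3 = 1338 / 1777 = 0.7530

75.3%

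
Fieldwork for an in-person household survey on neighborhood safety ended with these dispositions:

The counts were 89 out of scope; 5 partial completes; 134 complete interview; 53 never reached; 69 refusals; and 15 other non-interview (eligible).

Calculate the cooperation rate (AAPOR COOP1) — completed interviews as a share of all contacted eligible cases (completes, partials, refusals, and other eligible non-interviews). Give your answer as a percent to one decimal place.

Numerator: 134
Denominator: 134 + 5 + 69 + 15 = 223
COOP1 = 134 / 223 = 0.6009

60.1%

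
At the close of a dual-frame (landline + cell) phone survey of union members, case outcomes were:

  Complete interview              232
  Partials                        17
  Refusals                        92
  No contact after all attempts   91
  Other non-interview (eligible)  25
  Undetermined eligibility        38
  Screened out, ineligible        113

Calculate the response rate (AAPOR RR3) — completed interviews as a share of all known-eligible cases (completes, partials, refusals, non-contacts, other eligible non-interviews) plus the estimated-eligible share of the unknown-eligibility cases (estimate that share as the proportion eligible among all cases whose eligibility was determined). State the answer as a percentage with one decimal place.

47.6%

Numerator: 232
Known eligible: 232 + 17 + 92 + 91 + 25 = 457
e = 457 / (457 + 113) = 457 / 570 = 0.8018
Eligible share of unknowns: 0.8018 × 38 = 30.47
Denom: 457 + 30.47 = 487.47
RR3 = 232 / 487.47 = 0.4759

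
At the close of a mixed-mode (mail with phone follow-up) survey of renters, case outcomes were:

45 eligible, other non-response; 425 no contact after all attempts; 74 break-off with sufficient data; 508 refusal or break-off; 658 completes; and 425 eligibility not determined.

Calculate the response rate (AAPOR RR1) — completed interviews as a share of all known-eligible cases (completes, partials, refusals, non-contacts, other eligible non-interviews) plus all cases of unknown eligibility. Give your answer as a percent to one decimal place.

Numerator → 658
Denominator → 658 + 74 + 508 + 425 + 45 + 425 = 2135
RR1 = 658 / 2135 = 0.3082

30.8%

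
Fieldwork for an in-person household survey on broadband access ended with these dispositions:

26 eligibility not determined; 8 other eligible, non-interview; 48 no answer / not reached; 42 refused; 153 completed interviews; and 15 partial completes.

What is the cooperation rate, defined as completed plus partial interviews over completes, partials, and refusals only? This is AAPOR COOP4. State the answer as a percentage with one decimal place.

80.0%

Top = 153 + 15 = 168
Denom = 153 + 15 + 42 = 210
COOP4 = 168 / 210 = 0.8000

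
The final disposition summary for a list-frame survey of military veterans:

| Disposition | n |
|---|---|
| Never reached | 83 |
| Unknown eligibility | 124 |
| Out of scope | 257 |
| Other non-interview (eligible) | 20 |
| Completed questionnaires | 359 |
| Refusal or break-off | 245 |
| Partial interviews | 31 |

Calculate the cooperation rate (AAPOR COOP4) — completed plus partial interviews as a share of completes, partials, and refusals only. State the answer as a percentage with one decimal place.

Top → 359 + 31 = 390
Denominator → 359 + 31 + 245 = 635
COOP4 = 390 / 635 = 0.6142

61.4%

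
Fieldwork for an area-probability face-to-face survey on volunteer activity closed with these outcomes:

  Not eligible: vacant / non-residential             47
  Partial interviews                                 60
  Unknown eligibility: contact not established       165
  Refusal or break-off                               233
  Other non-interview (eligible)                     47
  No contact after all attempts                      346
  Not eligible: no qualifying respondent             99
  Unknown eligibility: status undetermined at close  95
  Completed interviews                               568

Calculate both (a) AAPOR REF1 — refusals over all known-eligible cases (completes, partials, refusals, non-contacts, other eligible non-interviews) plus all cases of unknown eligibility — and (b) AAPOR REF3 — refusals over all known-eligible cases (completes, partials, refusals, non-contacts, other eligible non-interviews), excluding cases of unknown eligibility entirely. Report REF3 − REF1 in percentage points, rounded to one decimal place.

Unknown if eligible = 165 + 95 = 260
Not eligible = 99 + 47 = 146
Top: 233
Denom: 568 + 60 + 233 + 346 + 47 + 260 = 1514
REF1 = 233 / 1514 = 0.1539
Denom: 568 + 60 + 233 + 346 + 47 = 1254
REF3 = 233 / 1254 = 0.1858
Difference = 18.58 − 15.39 = 3.19 percentage points

3.2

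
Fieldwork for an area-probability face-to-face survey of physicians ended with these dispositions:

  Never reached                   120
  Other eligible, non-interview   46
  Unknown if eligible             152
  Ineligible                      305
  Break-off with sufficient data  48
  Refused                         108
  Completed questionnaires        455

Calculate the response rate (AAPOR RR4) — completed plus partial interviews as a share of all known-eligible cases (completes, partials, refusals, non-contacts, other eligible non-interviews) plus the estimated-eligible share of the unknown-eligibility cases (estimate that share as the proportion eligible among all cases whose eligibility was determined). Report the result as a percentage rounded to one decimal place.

Num → 455 + 48 = 503
Determined eligible → 455 + 48 + 108 + 120 + 46 = 777
e = 777 / (777 + 305) = 777 / 1082 = 0.7181
Estimated eligible among unknowns → 0.7181 × 152 = 109.15
Denom → 777 + 109.15 = 886.15
RR4 = 503 / 886.15 = 0.5676

56.8%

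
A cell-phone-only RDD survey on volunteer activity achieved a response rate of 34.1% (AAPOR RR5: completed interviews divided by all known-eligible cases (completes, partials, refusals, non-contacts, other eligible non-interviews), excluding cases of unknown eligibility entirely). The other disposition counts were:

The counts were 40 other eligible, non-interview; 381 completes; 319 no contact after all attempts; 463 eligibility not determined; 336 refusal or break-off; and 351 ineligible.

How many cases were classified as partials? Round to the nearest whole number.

RR5 = 381 / D = 0.341
D = 381 / 0.341 = 1117.3
Remaining denominator categories sum to 1076
partials = 1117.3 − 1076 ≈ 41

41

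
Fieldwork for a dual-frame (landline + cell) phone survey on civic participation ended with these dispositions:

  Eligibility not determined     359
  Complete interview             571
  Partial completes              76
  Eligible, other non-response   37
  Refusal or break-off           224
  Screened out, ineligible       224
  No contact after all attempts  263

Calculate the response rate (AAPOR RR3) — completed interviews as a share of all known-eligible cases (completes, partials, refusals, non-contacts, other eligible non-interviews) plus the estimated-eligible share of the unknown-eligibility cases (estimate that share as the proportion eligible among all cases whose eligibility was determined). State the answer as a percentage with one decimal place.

38.8%

Numerator = 571
Known eligible = 571 + 76 + 224 + 263 + 37 = 1171
e = 1171 / (1171 + 224) = 1171 / 1395 = 0.8394
Eligible share of unknowns = 0.8394 × 359 = 301.34
Denom = 1171 + 301.34 = 1472.34
RR3 = 571 / 1472.34 = 0.3878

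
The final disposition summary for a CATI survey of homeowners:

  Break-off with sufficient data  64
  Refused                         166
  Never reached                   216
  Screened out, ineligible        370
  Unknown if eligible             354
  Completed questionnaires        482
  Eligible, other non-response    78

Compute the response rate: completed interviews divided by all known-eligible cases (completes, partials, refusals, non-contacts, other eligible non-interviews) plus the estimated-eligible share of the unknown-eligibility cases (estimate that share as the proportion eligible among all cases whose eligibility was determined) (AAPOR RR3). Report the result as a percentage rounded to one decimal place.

38.1%

Numerator: 482
Eligible (known): 482 + 64 + 166 + 216 + 78 = 1006
e = 1006 / (1006 + 370) = 1006 / 1376 = 0.7311
Estimated eligible among unknowns: 0.7311 × 354 = 258.81
Denominator: 1006 + 258.81 = 1264.81
RR3 = 482 / 1264.81 = 0.3811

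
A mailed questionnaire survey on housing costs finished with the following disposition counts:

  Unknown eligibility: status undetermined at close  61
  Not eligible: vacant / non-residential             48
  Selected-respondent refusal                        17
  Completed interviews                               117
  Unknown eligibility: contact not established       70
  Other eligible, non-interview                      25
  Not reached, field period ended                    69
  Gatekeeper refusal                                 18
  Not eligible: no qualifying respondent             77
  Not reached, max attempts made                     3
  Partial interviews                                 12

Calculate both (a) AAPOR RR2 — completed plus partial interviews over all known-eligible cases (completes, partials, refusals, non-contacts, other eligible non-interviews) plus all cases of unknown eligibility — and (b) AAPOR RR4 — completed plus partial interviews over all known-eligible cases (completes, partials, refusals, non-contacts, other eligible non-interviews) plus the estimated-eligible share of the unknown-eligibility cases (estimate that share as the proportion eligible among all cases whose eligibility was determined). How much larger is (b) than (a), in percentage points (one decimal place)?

Refusal or break-off = 18 + 17 = 35
No answer / not reached = 69 + 3 = 72
Eligibility not determined = 70 + 61 = 131
Out of scope = 77 + 48 = 125
Top = 117 + 12 = 129
Base = 117 + 12 + 35 + 72 + 25 + 131 = 392
RR2 = 129 / 392 = 0.3291
Eligible (known) = 117 + 12 + 35 + 72 + 25 = 261
e = 261 / (261 + 125) = 261 / 386 = 0.6762
Estimated eligible among unknowns = 0.6762 × 131 = 88.58
Base = 261 + 88.58 = 349.58
RR4 = 129 / 349.58 = 0.3690
Difference = 36.90 − 32.91 = 3.99 percentage points

4.0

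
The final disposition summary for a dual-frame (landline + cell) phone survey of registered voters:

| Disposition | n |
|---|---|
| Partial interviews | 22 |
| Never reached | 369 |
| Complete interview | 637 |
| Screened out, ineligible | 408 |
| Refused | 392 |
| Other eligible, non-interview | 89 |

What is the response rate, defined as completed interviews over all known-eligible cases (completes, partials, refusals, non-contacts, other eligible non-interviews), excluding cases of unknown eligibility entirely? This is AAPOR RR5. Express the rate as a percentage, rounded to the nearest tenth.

Numerator → 637
Denom → 637 + 22 + 392 + 369 + 89 = 1509
RR5 = 637 / 1509 = 0.4221

42.2%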